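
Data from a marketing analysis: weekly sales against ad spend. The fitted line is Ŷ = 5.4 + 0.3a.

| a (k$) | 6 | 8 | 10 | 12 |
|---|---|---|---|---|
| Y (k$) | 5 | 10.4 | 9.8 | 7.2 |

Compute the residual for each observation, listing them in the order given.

-2.2, 2.6, 1.4, -1.8

a=6: Ŷ = 5.4 + 0.3·6 = 7.2; e = 5 − 7.2 = -2.2
a=8: Ŷ = 5.4 + 0.3·8 = 7.8; e = 10.4 − 7.8 = 2.6
a=10: Ŷ = 5.4 + 0.3·10 = 8.4; e = 9.8 − 8.4 = 1.4
a=12: Ŷ = 5.4 + 0.3·12 = 9; e = 7.2 − 9 = -1.8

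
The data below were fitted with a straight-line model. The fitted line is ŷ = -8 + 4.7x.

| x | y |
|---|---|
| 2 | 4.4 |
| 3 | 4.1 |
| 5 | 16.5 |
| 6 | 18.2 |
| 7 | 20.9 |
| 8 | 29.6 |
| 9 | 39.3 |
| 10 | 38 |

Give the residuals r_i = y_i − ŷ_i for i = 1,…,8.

x=2: ŷ = -8 + 4.7·2 = 1.4; r = 4.4 − 1.4 = 3
x=3: ŷ = -8 + 4.7·3 = 6.1; r = 4.1 − 6.1 = -2
x=5: ŷ = -8 + 4.7·5 = 15.5; r = 16.5 − 15.5 = 1
x=6: ŷ = -8 + 4.7·6 = 20.2; r = 18.2 − 20.2 = -2
x=7: ŷ = -8 + 4.7·7 = 24.9; r = 20.9 − 24.9 = -4
x=8: ŷ = -8 + 4.7·8 = 29.6; r = 29.6 − 29.6 = 0
x=9: ŷ = -8 + 4.7·9 = 34.3; r = 39.3 − 34.3 = 5
x=10: ŷ = -8 + 4.7·10 = 39; r = 38 − 39 = -1

3, -2, 1, -2, -4, 0, 5, -1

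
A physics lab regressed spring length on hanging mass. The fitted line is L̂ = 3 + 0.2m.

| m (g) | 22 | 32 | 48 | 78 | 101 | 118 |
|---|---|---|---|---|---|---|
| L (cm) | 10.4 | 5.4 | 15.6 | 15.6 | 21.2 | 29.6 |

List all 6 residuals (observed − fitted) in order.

m=22: L̂ = 3 + 0.2·22 = 7.4; r = 10.4 − 7.4 = 3
m=32: L̂ = 3 + 0.2·32 = 9.4; r = 5.4 − 9.4 = -4
m=48: L̂ = 3 + 0.2·48 = 12.6; r = 15.6 − 12.6 = 3
m=78: L̂ = 3 + 0.2·78 = 18.6; r = 15.6 − 18.6 = -3
m=101: L̂ = 3 + 0.2·101 = 23.2; r = 21.2 − 23.2 = -2
m=118: L̂ = 3 + 0.2·118 = 26.6; r = 29.6 − 26.6 = 3

3, -4, 3, -3, -2, 3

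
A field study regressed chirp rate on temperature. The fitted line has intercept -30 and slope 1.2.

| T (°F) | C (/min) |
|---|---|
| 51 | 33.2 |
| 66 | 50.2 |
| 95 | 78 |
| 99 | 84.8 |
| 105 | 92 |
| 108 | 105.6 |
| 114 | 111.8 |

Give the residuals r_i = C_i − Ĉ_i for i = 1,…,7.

T=51: Ĉ = -30 + 1.2·51 = 31.2; r = 33.2 − 31.2 = 2
T=66: Ĉ = -30 + 1.2·66 = 49.2; r = 50.2 − 49.2 = 1
T=95: Ĉ = -30 + 1.2·95 = 84; r = 78 − 84 = -6
T=99: Ĉ = -30 + 1.2·99 = 88.8; r = 84.8 − 88.8 = -4
T=105: Ĉ = -30 + 1.2·105 = 96; r = 92 − 96 = -4
T=108: Ĉ = -30 + 1.2·108 = 99.6; r = 105.6 − 99.6 = 6
T=114: Ĉ = -30 + 1.2·114 = 106.8; r = 111.8 − 106.8 = 5

2, 1, -6, -4, -4, 6, 5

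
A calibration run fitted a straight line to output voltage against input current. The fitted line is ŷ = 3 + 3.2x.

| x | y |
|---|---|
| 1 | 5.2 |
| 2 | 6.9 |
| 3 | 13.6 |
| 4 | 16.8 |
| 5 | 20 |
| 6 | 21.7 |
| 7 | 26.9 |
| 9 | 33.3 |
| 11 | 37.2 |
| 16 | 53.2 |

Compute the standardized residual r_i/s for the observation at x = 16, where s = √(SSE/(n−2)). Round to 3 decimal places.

-0.686

x=1: ŷ = 3 + 3.2·1 = 6.2; r = 5.2 − 6.2 = -1
x=2: ŷ = 3 + 3.2·2 = 9.4; r = 6.9 − 9.4 = -2.5
x=3: ŷ = 3 + 3.2·3 = 12.6; r = 13.6 − 12.6 = 1
x=4: ŷ = 3 + 3.2·4 = 15.8; r = 16.8 − 15.8 = 1
x=5: ŷ = 3 + 3.2·5 = 19; r = 20 − 19 = 1
x=6: ŷ = 3 + 3.2·6 = 22.2; r = 21.7 − 22.2 = -0.5
x=7: ŷ = 3 + 3.2·7 = 25.4; r = 26.9 − 25.4 = 1.5
x=9: ŷ = 3 + 3.2·9 = 31.8; r = 33.3 − 31.8 = 1.5
x=11: ŷ = 3 + 3.2·11 = 38.2; r = 37.2 − 38.2 = -1
x=16: ŷ = 3 + 3.2·16 = 54.2; r = 53.2 − 54.2 = -1
SSE = 1 + 6.25 + 1 + 1 + 1 + 0.25 + 2.25 + 2.25 + 1 + 1 = 17
s = √(17/8) = 1.45774
r/s = -1 / 1.45774 = -0.686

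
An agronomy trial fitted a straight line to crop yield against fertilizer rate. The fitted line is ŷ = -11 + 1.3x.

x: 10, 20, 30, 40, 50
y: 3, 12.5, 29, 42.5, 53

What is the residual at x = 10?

ŷ = -11 + 1.3·10 = 2
r = 3 − 2 = 1

r = 1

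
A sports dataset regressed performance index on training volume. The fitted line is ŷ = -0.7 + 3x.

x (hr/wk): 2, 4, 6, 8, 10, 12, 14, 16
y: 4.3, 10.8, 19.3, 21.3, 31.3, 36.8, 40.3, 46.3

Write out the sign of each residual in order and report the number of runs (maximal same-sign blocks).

x=2: ŷ = -0.7 + 3·2 = 5.3; e = 4.3 − 5.3 = -1
x=4: ŷ = -0.7 + 3·4 = 11.3; e = 10.8 − 11.3 = -0.5
x=6: ŷ = -0.7 + 3·6 = 17.3; e = 19.3 − 17.3 = 2
x=8: ŷ = -0.7 + 3·8 = 23.3; e = 21.3 − 23.3 = -2
x=10: ŷ = -0.7 + 3·10 = 29.3; e = 31.3 − 29.3 = 2
x=12: ŷ = -0.7 + 3·12 = 35.3; e = 36.8 − 35.3 = 1.5
x=14: ŷ = -0.7 + 3·14 = 41.3; e = 40.3 − 41.3 = -1
x=16: ŷ = -0.7 + 3·16 = 47.3; e = 46.3 − 47.3 = -1
Signs: − − + − + + − −
Runs: −×2, +×1, −×1, +×2, −×2 → 5

5 runs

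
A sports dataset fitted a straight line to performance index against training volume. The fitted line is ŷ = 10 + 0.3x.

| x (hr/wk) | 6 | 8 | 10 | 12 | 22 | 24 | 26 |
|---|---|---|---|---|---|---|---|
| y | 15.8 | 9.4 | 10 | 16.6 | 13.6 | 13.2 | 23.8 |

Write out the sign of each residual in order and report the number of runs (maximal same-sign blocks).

5 runs

x=6: ŷ = 10 + 0.3·6 = 11.8; e = 15.8 − 11.8 = 4
x=8: ŷ = 10 + 0.3·8 = 12.4; e = 9.4 − 12.4 = -3
x=10: ŷ = 10 + 0.3·10 = 13; e = 10 − 13 = -3
x=12: ŷ = 10 + 0.3·12 = 13.6; e = 16.6 − 13.6 = 3
x=22: ŷ = 10 + 0.3·22 = 16.6; e = 13.6 − 16.6 = -3
x=24: ŷ = 10 + 0.3·24 = 17.2; e = 13.2 − 17.2 = -4
x=26: ŷ = 10 + 0.3·26 = 17.8; e = 23.8 − 17.8 = 6
Signs: + − − + − − +
Runs: +×1, −×2, +×1, −×2, +×1 → 5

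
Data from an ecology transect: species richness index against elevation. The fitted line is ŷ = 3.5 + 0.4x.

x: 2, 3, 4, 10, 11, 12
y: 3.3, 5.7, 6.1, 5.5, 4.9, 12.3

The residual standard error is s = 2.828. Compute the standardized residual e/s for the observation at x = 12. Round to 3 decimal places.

ŷ = 3.5 + 0.4·12 = 8.3
e = 12.3 − 8.3 = 4
e/s = 4 / 2.828 = 1.414

1.414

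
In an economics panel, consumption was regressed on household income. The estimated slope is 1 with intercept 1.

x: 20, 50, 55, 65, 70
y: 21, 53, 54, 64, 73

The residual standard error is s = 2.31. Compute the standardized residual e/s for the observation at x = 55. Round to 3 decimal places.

-0.866

ŷ = 1 + 55 = 56
e = 54 − 56 = -2
e/s = -2 / 2.31 = -0.866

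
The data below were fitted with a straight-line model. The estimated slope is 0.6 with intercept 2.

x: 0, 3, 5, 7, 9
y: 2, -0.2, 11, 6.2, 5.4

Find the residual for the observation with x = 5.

ŷ = 2 + 0.6·5 = 5
e = 11 − 5 = 6

e = 6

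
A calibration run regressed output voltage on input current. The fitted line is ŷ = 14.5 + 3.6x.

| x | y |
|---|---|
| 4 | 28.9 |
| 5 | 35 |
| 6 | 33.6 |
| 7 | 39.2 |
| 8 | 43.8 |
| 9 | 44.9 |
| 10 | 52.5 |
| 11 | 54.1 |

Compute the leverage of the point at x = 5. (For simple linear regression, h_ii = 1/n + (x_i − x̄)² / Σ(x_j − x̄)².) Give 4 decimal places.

h = 0.2738

x̄ = (4 + 5 + 6 + 7 + 8 + 9 + 10 + 11)/8 = 7.5
Σ(x − x̄)² = 12.25 + 6.25 + 2.25 + 0.25 + 0.25 + 2.25 + 6.25 + 12.25 = 42
h = 1/8 + (-2.5)²/42 = 0.125 + 0.14881 = 0.2738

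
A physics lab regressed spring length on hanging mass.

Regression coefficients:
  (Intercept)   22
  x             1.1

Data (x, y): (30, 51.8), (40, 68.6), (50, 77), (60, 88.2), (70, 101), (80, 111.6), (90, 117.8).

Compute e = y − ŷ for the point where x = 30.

ŷ = 22 + 1.1·30 = 55
e = 51.8 − 55 = -3.2

e = -3.2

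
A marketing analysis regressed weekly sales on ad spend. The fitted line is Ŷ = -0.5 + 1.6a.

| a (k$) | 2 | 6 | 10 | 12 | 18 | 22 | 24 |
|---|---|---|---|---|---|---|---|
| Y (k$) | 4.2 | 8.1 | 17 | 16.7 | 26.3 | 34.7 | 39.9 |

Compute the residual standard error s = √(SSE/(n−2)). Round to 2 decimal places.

a=2: Ŷ = -0.5 + 1.6·2 = 2.7; e = 4.2 − 2.7 = 1.5
a=6: Ŷ = -0.5 + 1.6·6 = 9.1; e = 8.1 − 9.1 = -1
a=10: Ŷ = -0.5 + 1.6·10 = 15.5; e = 17 − 15.5 = 1.5
a=12: Ŷ = -0.5 + 1.6·12 = 18.7; e = 16.7 − 18.7 = -2
a=18: Ŷ = -0.5 + 1.6·18 = 28.3; e = 26.3 − 28.3 = -2
a=22: Ŷ = -0.5 + 1.6·22 = 34.7; e = 34.7 − 34.7 = 0
a=24: Ŷ = -0.5 + 1.6·24 = 37.9; e = 39.9 − 37.9 = 2
SSE = 2.25 + 1 + 2.25 + 4 + 4 + 0 + 4 = 17.5
s = √(17.5/5) = √3.5 ≈ 1.87

s = 1.87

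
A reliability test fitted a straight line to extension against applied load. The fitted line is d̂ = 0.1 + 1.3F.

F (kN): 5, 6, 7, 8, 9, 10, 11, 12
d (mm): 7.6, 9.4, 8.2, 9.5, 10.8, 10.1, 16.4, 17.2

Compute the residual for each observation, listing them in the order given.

F=5: d̂ = 0.1 + 1.3·5 = 6.6; e = 7.6 − 6.6 = 1
F=6: d̂ = 0.1 + 1.3·6 = 7.9; e = 9.4 − 7.9 = 1.5
F=7: d̂ = 0.1 + 1.3·7 = 9.2; e = 8.2 − 9.2 = -1
F=8: d̂ = 0.1 + 1.3·8 = 10.5; e = 9.5 − 10.5 = -1
F=9: d̂ = 0.1 + 1.3·9 = 11.8; e = 10.8 − 11.8 = -1
F=10: d̂ = 0.1 + 1.3·10 = 13.1; e = 10.1 − 13.1 = -3
F=11: d̂ = 0.1 + 1.3·11 = 14.4; e = 16.4 − 14.4 = 2
F=12: d̂ = 0.1 + 1.3·12 = 15.7; e = 17.2 − 15.7 = 1.5

1, 1.5, -1, -1, -1, -3, 2, 1.5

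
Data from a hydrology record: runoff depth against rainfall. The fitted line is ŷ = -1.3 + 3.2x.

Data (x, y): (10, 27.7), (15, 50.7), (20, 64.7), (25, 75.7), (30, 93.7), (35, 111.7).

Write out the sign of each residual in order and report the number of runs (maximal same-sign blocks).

x=10: ŷ = -1.3 + 3.2·10 = 30.7; r = 27.7 − 30.7 = -3
x=15: ŷ = -1.3 + 3.2·15 = 46.7; r = 50.7 − 46.7 = 4
x=20: ŷ = -1.3 + 3.2·20 = 62.7; r = 64.7 − 62.7 = 2
x=25: ŷ = -1.3 + 3.2·25 = 78.7; r = 75.7 − 78.7 = -3
x=30: ŷ = -1.3 + 3.2·30 = 94.7; r = 93.7 − 94.7 = -1
x=35: ŷ = -1.3 + 3.2·35 = 110.7; r = 111.7 − 110.7 = 1
Signs: − + + − − +
Runs: −×1, +×2, −×2, +×1 → 4

4 runs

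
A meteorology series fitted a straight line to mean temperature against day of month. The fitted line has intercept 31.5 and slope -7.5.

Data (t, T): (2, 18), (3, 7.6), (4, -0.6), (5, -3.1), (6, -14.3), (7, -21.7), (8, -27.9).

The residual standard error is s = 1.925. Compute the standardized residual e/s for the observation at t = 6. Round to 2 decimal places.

T̂ = 31.5 − 7.5·6 = -13.5
e = -14.3 − (-13.5) = -0.8
e/s = -0.8 / 1.925 = -0.42

-0.42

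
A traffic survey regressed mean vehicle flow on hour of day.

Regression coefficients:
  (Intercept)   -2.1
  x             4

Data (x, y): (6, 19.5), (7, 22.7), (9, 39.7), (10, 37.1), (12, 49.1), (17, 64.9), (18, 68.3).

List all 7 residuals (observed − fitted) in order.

-2.4, -3.2, 5.8, -0.8, 3.2, -1, -1.6

x=6: ŷ = -2.1 + 4·6 = 21.9; e = 19.5 − 21.9 = -2.4
x=7: ŷ = -2.1 + 4·7 = 25.9; e = 22.7 − 25.9 = -3.2
x=9: ŷ = -2.1 + 4·9 = 33.9; e = 39.7 − 33.9 = 5.8
x=10: ŷ = -2.1 + 4·10 = 37.9; e = 37.1 − 37.9 = -0.8
x=12: ŷ = -2.1 + 4·12 = 45.9; e = 49.1 − 45.9 = 3.2
x=17: ŷ = -2.1 + 4·17 = 65.9; e = 64.9 − 65.9 = -1
x=18: ŷ = -2.1 + 4·18 = 69.9; e = 68.3 − 69.9 = -1.6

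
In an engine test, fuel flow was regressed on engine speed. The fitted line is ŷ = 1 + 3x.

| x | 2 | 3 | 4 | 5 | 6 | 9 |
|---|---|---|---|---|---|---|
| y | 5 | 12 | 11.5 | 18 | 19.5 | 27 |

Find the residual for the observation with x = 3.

ŷ = 1 + 3·3 = 10
r = 12 − 10 = 2

r = 2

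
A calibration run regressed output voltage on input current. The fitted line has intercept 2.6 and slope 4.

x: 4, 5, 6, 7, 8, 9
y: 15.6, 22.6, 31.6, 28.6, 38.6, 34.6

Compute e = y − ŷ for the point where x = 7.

e = -2

ŷ = 2.6 + 4·7 = 30.6
e = 28.6 − 30.6 = -2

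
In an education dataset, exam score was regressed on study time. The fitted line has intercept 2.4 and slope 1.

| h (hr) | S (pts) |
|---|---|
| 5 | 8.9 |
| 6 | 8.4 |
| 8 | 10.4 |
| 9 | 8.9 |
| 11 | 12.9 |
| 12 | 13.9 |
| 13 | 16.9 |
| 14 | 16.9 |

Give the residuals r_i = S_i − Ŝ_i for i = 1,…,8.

1.5, 0, 0, -2.5, -0.5, -0.5, 1.5, 0.5

h=5: Ŝ = 2.4 + 5 = 7.4; r = 8.9 − 7.4 = 1.5
h=6: Ŝ = 2.4 + 6 = 8.4; r = 8.4 − 8.4 = 0
h=8: Ŝ = 2.4 + 8 = 10.4; r = 10.4 − 10.4 = 0
h=9: Ŝ = 2.4 + 9 = 11.4; r = 8.9 − 11.4 = -2.5
h=11: Ŝ = 2.4 + 11 = 13.4; r = 12.9 − 13.4 = -0.5
h=12: Ŝ = 2.4 + 12 = 14.4; r = 13.9 − 14.4 = -0.5
h=13: Ŝ = 2.4 + 13 = 15.4; r = 16.9 − 15.4 = 1.5
h=14: Ŝ = 2.4 + 14 = 16.4; r = 16.9 − 16.4 = 0.5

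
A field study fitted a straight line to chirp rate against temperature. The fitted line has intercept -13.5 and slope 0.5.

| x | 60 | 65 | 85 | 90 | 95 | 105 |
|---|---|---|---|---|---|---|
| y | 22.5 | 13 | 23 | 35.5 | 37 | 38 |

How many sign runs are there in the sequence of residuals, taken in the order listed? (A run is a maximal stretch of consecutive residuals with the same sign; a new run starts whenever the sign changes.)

x=60: ŷ = -13.5 + 0.5·60 = 16.5; e = 22.5 − 16.5 = 6
x=65: ŷ = -13.5 + 0.5·65 = 19; e = 13 − 19 = -6
x=85: ŷ = -13.5 + 0.5·85 = 29; e = 23 − 29 = -6
x=90: ŷ = -13.5 + 0.5·90 = 31.5; e = 35.5 − 31.5 = 4
x=95: ŷ = -13.5 + 0.5·95 = 34; e = 37 − 34 = 3
x=105: ŷ = -13.5 + 0.5·105 = 39; e = 38 − 39 = -1
Signs: + − − + + −
Runs: +×1, −×2, +×2, −×1 → 4

4 runs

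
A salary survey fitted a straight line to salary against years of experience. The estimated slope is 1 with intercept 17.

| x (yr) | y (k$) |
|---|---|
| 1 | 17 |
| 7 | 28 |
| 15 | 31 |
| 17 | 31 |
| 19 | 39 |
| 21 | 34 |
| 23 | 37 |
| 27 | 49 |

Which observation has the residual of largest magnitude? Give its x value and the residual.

x=1: ŷ = 17 + 1 = 18; e = 17 − 18 = -1
x=7: ŷ = 17 + 7 = 24; e = 28 − 24 = 4
x=15: ŷ = 17 + 15 = 32; e = 31 − 32 = -1
x=17: ŷ = 17 + 17 = 34; e = 31 − 34 = -3
x=19: ŷ = 17 + 19 = 36; e = 39 − 36 = 3
x=21: ŷ = 17 + 21 = 38; e = 34 − 38 = -4
x=23: ŷ = 17 + 23 = 40; e = 37 − 40 = -3
x=27: ŷ = 17 + 27 = 44; e = 49 − 44 = 5
Largest |e| is 5 at x = 27, residual 5.

x = 27, e = 5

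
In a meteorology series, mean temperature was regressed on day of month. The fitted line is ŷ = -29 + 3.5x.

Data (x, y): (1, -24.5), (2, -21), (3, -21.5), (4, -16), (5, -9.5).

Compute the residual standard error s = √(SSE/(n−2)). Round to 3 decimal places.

s = 2.309

x=1: ŷ = -29 + 3.5·1 = -25.5; e = -24.5 − (-25.5) = 1
x=2: ŷ = -29 + 3.5·2 = -22; e = -21 − (-22) = 1
x=3: ŷ = -29 + 3.5·3 = -18.5; e = -21.5 − (-18.5) = -3
x=4: ŷ = -29 + 3.5·4 = -15; e = -16 − (-15) = -1
x=5: ŷ = -29 + 3.5·5 = -11.5; e = -9.5 − (-11.5) = 2
SSE = 1 + 1 + 9 + 1 + 4 = 16
s = √(16/3) = √5.33333 ≈ 2.309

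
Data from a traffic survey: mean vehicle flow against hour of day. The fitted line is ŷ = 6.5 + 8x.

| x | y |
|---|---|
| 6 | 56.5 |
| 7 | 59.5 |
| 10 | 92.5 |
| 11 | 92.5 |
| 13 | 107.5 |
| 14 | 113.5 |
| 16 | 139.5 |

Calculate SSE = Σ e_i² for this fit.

x=6: ŷ = 6.5 + 8·6 = 54.5; e = 56.5 − 54.5 = 2
x=7: ŷ = 6.5 + 8·7 = 62.5; e = 59.5 − 62.5 = -3
x=10: ŷ = 6.5 + 8·10 = 86.5; e = 92.5 − 86.5 = 6
x=11: ŷ = 6.5 + 8·11 = 94.5; e = 92.5 − 94.5 = -2
x=13: ŷ = 6.5 + 8·13 = 110.5; e = 107.5 − 110.5 = -3
x=14: ŷ = 6.5 + 8·14 = 118.5; e = 113.5 − 118.5 = -5
x=16: ŷ = 6.5 + 8·16 = 134.5; e = 139.5 − 134.5 = 5
SSE = 4 + 9 + 36 + 4 + 9 + 25 + 25 = 112

SSE = 112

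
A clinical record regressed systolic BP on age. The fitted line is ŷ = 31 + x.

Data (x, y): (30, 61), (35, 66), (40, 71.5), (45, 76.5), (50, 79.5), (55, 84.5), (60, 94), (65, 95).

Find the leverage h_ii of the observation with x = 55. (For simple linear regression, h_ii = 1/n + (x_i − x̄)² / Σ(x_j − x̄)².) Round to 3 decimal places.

x̄ = (30 + 35 + 40 + 45 + 50 + 55 + 60 + 65)/8 = 47.5
Σ(x − x̄)² = 306.25 + 156.25 + 56.25 + 6.25 + 6.25 + 56.25 + 156.25 + 306.25 = 1050
h = 1/8 + (7.5)²/1050 = 0.125 + 0.0535714 = 0.179

h = 0.179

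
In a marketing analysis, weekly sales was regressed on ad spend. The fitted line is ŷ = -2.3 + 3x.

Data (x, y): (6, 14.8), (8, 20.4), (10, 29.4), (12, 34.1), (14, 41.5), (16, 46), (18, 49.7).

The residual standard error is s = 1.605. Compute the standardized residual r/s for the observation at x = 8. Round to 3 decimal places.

-0.810

ŷ = -2.3 + 3·8 = 21.7
r = 20.4 − 21.7 = -1.3
r/s = -1.3 / 1.605 = -0.810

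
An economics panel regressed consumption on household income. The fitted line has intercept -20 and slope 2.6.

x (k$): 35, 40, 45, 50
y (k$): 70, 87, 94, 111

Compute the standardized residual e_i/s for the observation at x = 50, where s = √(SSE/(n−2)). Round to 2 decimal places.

0.32

x=35: ŷ = -20 + 2.6·35 = 71; e = 70 − 71 = -1
x=40: ŷ = -20 + 2.6·40 = 84; e = 87 − 84 = 3
x=45: ŷ = -20 + 2.6·45 = 97; e = 94 − 97 = -3
x=50: ŷ = -20 + 2.6·50 = 110; e = 111 − 110 = 1
SSE = 1 + 9 + 9 + 1 = 20
s = √(20/2) = 3.16228
e/s = 1 / 3.16228 = 0.32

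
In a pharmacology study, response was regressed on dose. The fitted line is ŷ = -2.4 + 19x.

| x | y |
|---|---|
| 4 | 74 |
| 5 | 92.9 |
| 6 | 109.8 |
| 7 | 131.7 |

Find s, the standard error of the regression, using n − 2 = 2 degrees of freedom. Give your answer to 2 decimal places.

s = 1.53

x=4: ŷ = -2.4 + 19·4 = 73.6; r = 74 − 73.6 = 0.4
x=5: ŷ = -2.4 + 19·5 = 92.6; r = 92.9 − 92.6 = 0.3
x=6: ŷ = -2.4 + 19·6 = 111.6; r = 109.8 − 111.6 = -1.8
x=7: ŷ = -2.4 + 19·7 = 130.6; r = 131.7 − 130.6 = 1.1
SSE = 0.16 + 0.09 + 3.24 + 1.21 = 4.7
s = √(4.7/2) = √2.35 ≈ 1.53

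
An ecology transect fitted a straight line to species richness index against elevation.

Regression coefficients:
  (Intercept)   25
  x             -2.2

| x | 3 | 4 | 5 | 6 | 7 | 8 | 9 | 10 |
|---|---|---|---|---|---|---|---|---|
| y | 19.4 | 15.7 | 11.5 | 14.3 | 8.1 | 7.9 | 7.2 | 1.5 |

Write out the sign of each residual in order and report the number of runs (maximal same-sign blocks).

6 runs

x=3: ŷ = 25 − 2.2·3 = 18.4; r = 19.4 − 18.4 = 1
x=4: ŷ = 25 − 2.2·4 = 16.2; r = 15.7 − 16.2 = -0.5
x=5: ŷ = 25 − 2.2·5 = 14; r = 11.5 − 14 = -2.5
x=6: ŷ = 25 − 2.2·6 = 11.8; r = 14.3 − 11.8 = 2.5
x=7: ŷ = 25 − 2.2·7 = 9.6; r = 8.1 − 9.6 = -1.5
x=8: ŷ = 25 − 2.2·8 = 7.4; r = 7.9 − 7.4 = 0.5
x=9: ŷ = 25 − 2.2·9 = 5.2; r = 7.2 − 5.2 = 2
x=10: ŷ = 25 − 2.2·10 = 3; r = 1.5 − 3 = -1.5
Signs: + − − + − + + −
Runs: +×1, −×2, +×1, −×1, +×2, −×1 → 6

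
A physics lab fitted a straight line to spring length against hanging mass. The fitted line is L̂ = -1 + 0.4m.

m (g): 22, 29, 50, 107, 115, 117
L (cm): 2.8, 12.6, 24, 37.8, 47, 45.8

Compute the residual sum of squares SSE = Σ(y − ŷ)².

m=22: L̂ = -1 + 0.4·22 = 7.8; r = 2.8 − 7.8 = -5
m=29: L̂ = -1 + 0.4·29 = 10.6; r = 12.6 − 10.6 = 2
m=50: L̂ = -1 + 0.4·50 = 19; r = 24 − 19 = 5
m=107: L̂ = -1 + 0.4·107 = 41.8; r = 37.8 − 41.8 = -4
m=115: L̂ = -1 + 0.4·115 = 45; r = 47 − 45 = 2
m=117: L̂ = -1 + 0.4·117 = 45.8; r = 45.8 − 45.8 = 0
SSE = 25 + 4 + 25 + 16 + 4 + 0 = 74

SSE = 74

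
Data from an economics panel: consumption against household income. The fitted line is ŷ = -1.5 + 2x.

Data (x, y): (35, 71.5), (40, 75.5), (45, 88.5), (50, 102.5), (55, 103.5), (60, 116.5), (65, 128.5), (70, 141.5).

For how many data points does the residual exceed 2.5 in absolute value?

5

x=35: ŷ = -1.5 + 2·35 = 68.5; r = 71.5 − 68.5 = 3
x=40: ŷ = -1.5 + 2·40 = 78.5; r = 75.5 − 78.5 = -3
x=45: ŷ = -1.5 + 2·45 = 88.5; r = 88.5 − 88.5 = 0
x=50: ŷ = -1.5 + 2·50 = 98.5; r = 102.5 − 98.5 = 4
x=55: ŷ = -1.5 + 2·55 = 108.5; r = 103.5 − 108.5 = -5
x=60: ŷ = -1.5 + 2·60 = 118.5; r = 116.5 − 118.5 = -2
x=65: ŷ = -1.5 + 2·65 = 128.5; r = 128.5 − 128.5 = 0
x=70: ŷ = -1.5 + 2·70 = 138.5; r = 141.5 − 138.5 = 3
|r| > 2.5: x=35 (|r|=3), x=40 (|r|=3), x=50 (|r|=4), x=55 (|r|=5), x=70 (|r|=3) → 5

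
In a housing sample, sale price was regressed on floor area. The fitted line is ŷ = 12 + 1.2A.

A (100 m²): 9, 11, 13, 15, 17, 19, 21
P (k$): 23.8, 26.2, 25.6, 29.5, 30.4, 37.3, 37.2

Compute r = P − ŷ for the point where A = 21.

r = 0

ŷ = 12 + 1.2·21 = 37.2
r = 37.2 − 37.2 = 0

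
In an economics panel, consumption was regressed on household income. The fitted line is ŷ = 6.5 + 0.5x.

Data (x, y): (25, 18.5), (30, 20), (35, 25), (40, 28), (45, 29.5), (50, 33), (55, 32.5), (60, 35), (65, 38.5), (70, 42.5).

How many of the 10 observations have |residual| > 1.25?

x=25: ŷ = 6.5 + 0.5·25 = 19; r = 18.5 − 19 = -0.5
x=30: ŷ = 6.5 + 0.5·30 = 21.5; r = 20 − 21.5 = -1.5
x=35: ŷ = 6.5 + 0.5·35 = 24; r = 25 − 24 = 1
x=40: ŷ = 6.5 + 0.5·40 = 26.5; r = 28 − 26.5 = 1.5
x=45: ŷ = 6.5 + 0.5·45 = 29; r = 29.5 − 29 = 0.5
x=50: ŷ = 6.5 + 0.5·50 = 31.5; r = 33 − 31.5 = 1.5
x=55: ŷ = 6.5 + 0.5·55 = 34; r = 32.5 − 34 = -1.5
x=60: ŷ = 6.5 + 0.5·60 = 36.5; r = 35 − 36.5 = -1.5
x=65: ŷ = 6.5 + 0.5·65 = 39; r = 38.5 − 39 = -0.5
x=70: ŷ = 6.5 + 0.5·70 = 41.5; r = 42.5 − 41.5 = 1
|r| > 1.25: x=30 (|r|=1.5), x=40 (|r|=1.5), x=50 (|r|=1.5), x=55 (|r|=1.5), x=60 (|r|=1.5) → 5

5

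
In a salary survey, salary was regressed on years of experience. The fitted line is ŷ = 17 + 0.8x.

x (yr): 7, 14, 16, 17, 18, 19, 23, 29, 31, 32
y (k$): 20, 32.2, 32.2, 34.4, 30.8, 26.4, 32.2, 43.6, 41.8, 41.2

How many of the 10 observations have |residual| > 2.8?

x=7: ŷ = 17 + 0.8·7 = 22.6; r = 20 − 22.6 = -2.6
x=14: ŷ = 17 + 0.8·14 = 28.2; r = 32.2 − 28.2 = 4
x=16: ŷ = 17 + 0.8·16 = 29.8; r = 32.2 − 29.8 = 2.4
x=17: ŷ = 17 + 0.8·17 = 30.6; r = 34.4 − 30.6 = 3.8
x=18: ŷ = 17 + 0.8·18 = 31.4; r = 30.8 − 31.4 = -0.6
x=19: ŷ = 17 + 0.8·19 = 32.2; r = 26.4 − 32.2 = -5.8
x=23: ŷ = 17 + 0.8·23 = 35.4; r = 32.2 − 35.4 = -3.2
x=29: ŷ = 17 + 0.8·29 = 40.2; r = 43.6 − 40.2 = 3.4
x=31: ŷ = 17 + 0.8·31 = 41.8; r = 41.8 − 41.8 = 0
x=32: ŷ = 17 + 0.8·32 = 42.6; r = 41.2 − 42.6 = -1.4
|r| > 2.8: x=14 (|r|=4), x=17 (|r|=3.8), x=19 (|r|=5.8), x=23 (|r|=3.2), x=29 (|r|=3.4) → 5

5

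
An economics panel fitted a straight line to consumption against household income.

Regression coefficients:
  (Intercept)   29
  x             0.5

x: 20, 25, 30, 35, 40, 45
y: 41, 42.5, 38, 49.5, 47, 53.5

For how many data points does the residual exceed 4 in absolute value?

1

x=20: ŷ = 29 + 0.5·20 = 39; e = 41 − 39 = 2
x=25: ŷ = 29 + 0.5·25 = 41.5; e = 42.5 − 41.5 = 1
x=30: ŷ = 29 + 0.5·30 = 44; e = 38 − 44 = -6
x=35: ŷ = 29 + 0.5·35 = 46.5; e = 49.5 − 46.5 = 3
x=40: ŷ = 29 + 0.5·40 = 49; e = 47 − 49 = -2
x=45: ŷ = 29 + 0.5·45 = 51.5; e = 53.5 − 51.5 = 2
|e| > 4: x=30 (|e|=6) → 1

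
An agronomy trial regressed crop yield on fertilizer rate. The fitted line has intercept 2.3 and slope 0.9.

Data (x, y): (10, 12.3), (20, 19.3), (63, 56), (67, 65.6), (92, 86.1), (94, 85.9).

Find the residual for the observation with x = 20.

ŷ = 2.3 + 0.9·20 = 20.3
e = 19.3 − 20.3 = -1

e = -1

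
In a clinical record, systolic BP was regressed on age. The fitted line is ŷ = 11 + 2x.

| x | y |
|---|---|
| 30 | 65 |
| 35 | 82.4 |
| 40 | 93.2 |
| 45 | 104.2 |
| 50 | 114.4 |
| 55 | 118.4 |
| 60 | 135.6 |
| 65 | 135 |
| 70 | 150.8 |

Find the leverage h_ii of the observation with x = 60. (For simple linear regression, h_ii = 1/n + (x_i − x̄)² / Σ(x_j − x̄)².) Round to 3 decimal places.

h = 0.178

x̄ = (30 + 35 + 40 + 45 + 50 + 55 + 60 + 65 + 70)/9 = 50
Σ(x − x̄)² = 400 + 225 + 100 + 25 + 0 + 25 + 100 + 225 + 400 = 1500
h = 1/9 + (10)²/1500 = 0.111111 + 0.0666667 = 0.178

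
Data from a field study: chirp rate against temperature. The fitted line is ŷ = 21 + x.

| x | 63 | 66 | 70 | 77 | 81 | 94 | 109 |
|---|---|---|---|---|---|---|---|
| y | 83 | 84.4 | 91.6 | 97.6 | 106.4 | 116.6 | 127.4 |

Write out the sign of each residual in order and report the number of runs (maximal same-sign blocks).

x=63: ŷ = 21 + 63 = 84; r = 83 − 84 = -1
x=66: ŷ = 21 + 66 = 87; r = 84.4 − 87 = -2.6
x=70: ŷ = 21 + 70 = 91; r = 91.6 − 91 = 0.6
x=77: ŷ = 21 + 77 = 98; r = 97.6 − 98 = -0.4
x=81: ŷ = 21 + 81 = 102; r = 106.4 − 102 = 4.4
x=94: ŷ = 21 + 94 = 115; r = 116.6 − 115 = 1.6
x=109: ŷ = 21 + 109 = 130; r = 127.4 − 130 = -2.6
Signs: − − + − + + −
Runs: −×2, +×1, −×1, +×2, −×1 → 5

5 runs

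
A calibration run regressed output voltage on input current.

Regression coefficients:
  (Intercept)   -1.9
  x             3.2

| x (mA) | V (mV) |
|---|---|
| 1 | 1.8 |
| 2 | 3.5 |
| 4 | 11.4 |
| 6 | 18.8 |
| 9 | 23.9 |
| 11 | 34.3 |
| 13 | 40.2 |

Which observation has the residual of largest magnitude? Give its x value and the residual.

x=1: ŷ = -1.9 + 3.2·1 = 1.3; e = 1.8 − 1.3 = 0.5
x=2: ŷ = -1.9 + 3.2·2 = 4.5; e = 3.5 − 4.5 = -1
x=4: ŷ = -1.9 + 3.2·4 = 10.9; e = 11.4 − 10.9 = 0.5
x=6: ŷ = -1.9 + 3.2·6 = 17.3; e = 18.8 − 17.3 = 1.5
x=9: ŷ = -1.9 + 3.2·9 = 26.9; e = 23.9 − 26.9 = -3
x=11: ŷ = -1.9 + 3.2·11 = 33.3; e = 34.3 − 33.3 = 1
x=13: ŷ = -1.9 + 3.2·13 = 39.7; e = 40.2 − 39.7 = 0.5
Largest |e| is 3 at x = 9, residual -3.

x = 9, e = -3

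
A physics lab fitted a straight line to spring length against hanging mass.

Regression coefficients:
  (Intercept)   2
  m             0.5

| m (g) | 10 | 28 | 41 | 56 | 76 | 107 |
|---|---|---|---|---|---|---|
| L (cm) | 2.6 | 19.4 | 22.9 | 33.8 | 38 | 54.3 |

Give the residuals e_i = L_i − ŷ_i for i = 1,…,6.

-4.4, 3.4, 0.4, 3.8, -2, -1.2

m=10: ŷ = 2 + 0.5·10 = 7; e = 2.6 − 7 = -4.4
m=28: ŷ = 2 + 0.5·28 = 16; e = 19.4 − 16 = 3.4
m=41: ŷ = 2 + 0.5·41 = 22.5; e = 22.9 − 22.5 = 0.4
m=56: ŷ = 2 + 0.5·56 = 30; e = 33.8 − 30 = 3.8
m=76: ŷ = 2 + 0.5·76 = 40; e = 38 − 40 = -2
m=107: ŷ = 2 + 0.5·107 = 55.5; e = 54.3 − 55.5 = -1.2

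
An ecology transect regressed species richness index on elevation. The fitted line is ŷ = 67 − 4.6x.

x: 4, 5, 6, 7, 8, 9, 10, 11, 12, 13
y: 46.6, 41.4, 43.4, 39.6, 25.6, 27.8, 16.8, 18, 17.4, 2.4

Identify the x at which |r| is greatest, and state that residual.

x = 12, r = 5.6

x=4: ŷ = 67 − 4.6·4 = 48.6; r = 46.6 − 48.6 = -2
x=5: ŷ = 67 − 4.6·5 = 44; r = 41.4 − 44 = -2.6
x=6: ŷ = 67 − 4.6·6 = 39.4; r = 43.4 − 39.4 = 4
x=7: ŷ = 67 − 4.6·7 = 34.8; r = 39.6 − 34.8 = 4.8
x=8: ŷ = 67 − 4.6·8 = 30.2; r = 25.6 − 30.2 = -4.6
x=9: ŷ = 67 − 4.6·9 = 25.6; r = 27.8 − 25.6 = 2.2
x=10: ŷ = 67 − 4.6·10 = 21; r = 16.8 − 21 = -4.2
x=11: ŷ = 67 − 4.6·11 = 16.4; r = 18 − 16.4 = 1.6
x=12: ŷ = 67 − 4.6·12 = 11.8; r = 17.4 − 11.8 = 5.6
x=13: ŷ = 67 − 4.6·13 = 7.2; r = 2.4 − 7.2 = -4.8
Largest |r| is 5.6 at x = 12, residual 5.6.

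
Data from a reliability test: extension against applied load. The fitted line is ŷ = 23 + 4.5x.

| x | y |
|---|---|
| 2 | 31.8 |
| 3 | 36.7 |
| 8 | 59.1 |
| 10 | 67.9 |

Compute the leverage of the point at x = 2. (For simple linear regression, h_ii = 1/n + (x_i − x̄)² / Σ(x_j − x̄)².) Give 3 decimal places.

h = 0.564

x̄ = (2 + 3 + 8 + 10)/4 = 5.75
Σ(x − x̄)² = 14.0625 + 7.5625 + 5.0625 + 18.0625 = 44.75
h = 1/4 + (-3.75)²/44.75 = 0.25 + 0.314246 = 0.564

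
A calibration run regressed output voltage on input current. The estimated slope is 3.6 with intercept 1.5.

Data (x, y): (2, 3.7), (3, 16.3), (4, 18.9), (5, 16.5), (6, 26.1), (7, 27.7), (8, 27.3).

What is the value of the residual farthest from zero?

x=2: ŷ = 1.5 + 3.6·2 = 8.7; r = 3.7 − 8.7 = -5
x=3: ŷ = 1.5 + 3.6·3 = 12.3; r = 16.3 − 12.3 = 4
x=4: ŷ = 1.5 + 3.6·4 = 15.9; r = 18.9 − 15.9 = 3
x=5: ŷ = 1.5 + 3.6·5 = 19.5; r = 16.5 − 19.5 = -3
x=6: ŷ = 1.5 + 3.6·6 = 23.1; r = 26.1 − 23.1 = 3
x=7: ŷ = 1.5 + 3.6·7 = 26.7; r = 27.7 − 26.7 = 1
x=8: ŷ = 1.5 + 3.6·8 = 30.3; r = 27.3 − 30.3 = -3
Largest |r| is 5 at x = 2, residual -5.

r = -5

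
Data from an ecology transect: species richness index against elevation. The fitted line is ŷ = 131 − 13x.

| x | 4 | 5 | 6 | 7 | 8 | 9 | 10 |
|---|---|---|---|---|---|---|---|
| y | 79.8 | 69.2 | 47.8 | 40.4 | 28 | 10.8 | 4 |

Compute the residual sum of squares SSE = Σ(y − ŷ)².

x=4: ŷ = 131 − 13·4 = 79; e = 79.8 − 79 = 0.8
x=5: ŷ = 131 − 13·5 = 66; e = 69.2 − 66 = 3.2
x=6: ŷ = 131 − 13·6 = 53; e = 47.8 − 53 = -5.2
x=7: ŷ = 131 − 13·7 = 40; e = 40.4 − 40 = 0.4
x=8: ŷ = 131 − 13·8 = 27; e = 28 − 27 = 1
x=9: ŷ = 131 − 13·9 = 14; e = 10.8 − 14 = -3.2
x=10: ŷ = 131 − 13·10 = 1; e = 4 − 1 = 3
SSE = 0.64 + 10.24 + 27.04 + 0.16 + 1 + 10.24 + 9 = 58.32

SSE = 58.32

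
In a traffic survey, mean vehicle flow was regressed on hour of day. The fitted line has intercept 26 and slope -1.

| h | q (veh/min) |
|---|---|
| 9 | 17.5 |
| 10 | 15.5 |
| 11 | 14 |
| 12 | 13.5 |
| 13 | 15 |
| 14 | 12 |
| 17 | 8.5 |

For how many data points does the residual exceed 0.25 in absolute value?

h=9: ŷ = 26 − 9 = 17; r = 17.5 − 17 = 0.5
h=10: ŷ = 26 − 10 = 16; r = 15.5 − 16 = -0.5
h=11: ŷ = 26 − 11 = 15; r = 14 − 15 = -1
h=12: ŷ = 26 − 12 = 14; r = 13.5 − 14 = -0.5
h=13: ŷ = 26 − 13 = 13; r = 15 − 13 = 2
h=14: ŷ = 26 − 14 = 12; r = 12 − 12 = 0
h=17: ŷ = 26 − 17 = 9; r = 8.5 − 9 = -0.5
|r| > 0.25: h=9 (|r|=0.5), h=10 (|r|=0.5), h=11 (|r|=1), h=12 (|r|=0.5), h=13 (|r|=2), h=17 (|r|=0.5) → 6

6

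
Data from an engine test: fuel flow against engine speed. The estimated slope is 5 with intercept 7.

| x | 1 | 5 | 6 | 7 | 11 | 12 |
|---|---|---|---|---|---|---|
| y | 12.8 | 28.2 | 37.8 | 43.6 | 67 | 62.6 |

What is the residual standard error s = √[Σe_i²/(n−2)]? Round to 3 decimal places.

s = 3.957

x=1: ŷ = 7 + 5·1 = 12; e = 12.8 − 12 = 0.8
x=5: ŷ = 7 + 5·5 = 32; e = 28.2 − 32 = -3.8
x=6: ŷ = 7 + 5·6 = 37; e = 37.8 − 37 = 0.8
x=7: ŷ = 7 + 5·7 = 42; e = 43.6 − 42 = 1.6
x=11: ŷ = 7 + 5·11 = 62; e = 67 − 62 = 5
x=12: ŷ = 7 + 5·12 = 67; e = 62.6 − 67 = -4.4
SSE = 0.64 + 14.44 + 0.64 + 2.56 + 25 + 19.36 = 62.64
s = √(62.64/4) = √15.66 ≈ 3.957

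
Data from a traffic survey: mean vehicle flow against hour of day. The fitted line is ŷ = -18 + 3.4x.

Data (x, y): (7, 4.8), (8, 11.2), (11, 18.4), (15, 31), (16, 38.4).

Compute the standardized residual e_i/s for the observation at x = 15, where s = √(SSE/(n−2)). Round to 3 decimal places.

-0.926

x=7: ŷ = -18 + 3.4·7 = 5.8; e = 4.8 − 5.8 = -1
x=8: ŷ = -18 + 3.4·8 = 9.2; e = 11.2 − 9.2 = 2
x=11: ŷ = -18 + 3.4·11 = 19.4; e = 18.4 − 19.4 = -1
x=15: ŷ = -18 + 3.4·15 = 33; e = 31 − 33 = -2
x=16: ŷ = -18 + 3.4·16 = 36.4; e = 38.4 − 36.4 = 2
SSE = 1 + 4 + 1 + 4 + 4 = 14
s = √(14/3) = 2.16025
e/s = -2 / 2.16025 = -0.926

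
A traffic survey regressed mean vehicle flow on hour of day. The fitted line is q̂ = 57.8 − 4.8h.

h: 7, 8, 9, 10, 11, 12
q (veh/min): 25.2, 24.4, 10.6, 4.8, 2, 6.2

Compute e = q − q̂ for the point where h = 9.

e = -4

q̂ = 57.8 − 4.8·9 = 14.6
e = 10.6 − 14.6 = -4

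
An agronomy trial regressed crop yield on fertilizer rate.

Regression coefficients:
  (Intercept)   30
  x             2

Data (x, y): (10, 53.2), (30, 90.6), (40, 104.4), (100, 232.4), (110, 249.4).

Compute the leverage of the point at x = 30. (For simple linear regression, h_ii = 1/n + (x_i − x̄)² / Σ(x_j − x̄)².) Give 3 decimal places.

x̄ = (10 + 30 + 40 + 100 + 110)/5 = 58
Σ(x − x̄)² = 2304 + 784 + 324 + 1764 + 2704 = 7880
h = 1/5 + (-28)²/7880 = 0.2 + 0.0994924 = 0.299

h = 0.299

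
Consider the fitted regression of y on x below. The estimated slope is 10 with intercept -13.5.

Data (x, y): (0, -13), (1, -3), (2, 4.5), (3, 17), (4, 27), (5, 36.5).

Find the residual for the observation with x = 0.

e = 0.5

ŷ = -13.5 + 10·0 = -13.5
e = -13 − (-13.5) = 0.5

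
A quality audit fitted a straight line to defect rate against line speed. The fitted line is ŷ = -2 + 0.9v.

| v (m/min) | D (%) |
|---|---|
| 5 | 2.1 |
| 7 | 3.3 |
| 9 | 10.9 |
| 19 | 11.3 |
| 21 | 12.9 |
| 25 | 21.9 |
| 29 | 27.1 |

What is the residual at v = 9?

r = 4.8

ŷ = -2 + 0.9·9 = 6.1
r = 10.9 − 6.1 = 4.8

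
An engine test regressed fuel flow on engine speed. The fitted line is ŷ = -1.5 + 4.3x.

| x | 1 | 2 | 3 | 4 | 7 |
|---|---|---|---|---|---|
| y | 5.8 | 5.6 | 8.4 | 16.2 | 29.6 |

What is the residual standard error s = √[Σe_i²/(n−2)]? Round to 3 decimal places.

s = 2.677

x=1: ŷ = -1.5 + 4.3·1 = 2.8; e = 5.8 − 2.8 = 3
x=2: ŷ = -1.5 + 4.3·2 = 7.1; e = 5.6 − 7.1 = -1.5
x=3: ŷ = -1.5 + 4.3·3 = 11.4; e = 8.4 − 11.4 = -3
x=4: ŷ = -1.5 + 4.3·4 = 15.7; e = 16.2 − 15.7 = 0.5
x=7: ŷ = -1.5 + 4.3·7 = 28.6; e = 29.6 − 28.6 = 1
SSE = 9 + 2.25 + 9 + 0.25 + 1 = 21.5
s = √(21.5/3) = √7.16667 ≈ 2.677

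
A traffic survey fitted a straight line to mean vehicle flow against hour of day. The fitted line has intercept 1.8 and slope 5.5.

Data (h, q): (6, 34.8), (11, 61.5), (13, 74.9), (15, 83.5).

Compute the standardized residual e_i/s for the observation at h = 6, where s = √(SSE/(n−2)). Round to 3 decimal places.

h=6: q̂ = 1.8 + 5.5·6 = 34.8; e = 34.8 − 34.8 = 0
h=11: q̂ = 1.8 + 5.5·11 = 62.3; e = 61.5 − 62.3 = -0.8
h=13: q̂ = 1.8 + 5.5·13 = 73.3; e = 74.9 − 73.3 = 1.6
h=15: q̂ = 1.8 + 5.5·15 = 84.3; e = 83.5 − 84.3 = -0.8
SSE = 0 + 0.64 + 2.56 + 0.64 = 3.84
s = √(3.84/2) = 1.38564
e/s = 0 / 1.38564 = 0.000

0.000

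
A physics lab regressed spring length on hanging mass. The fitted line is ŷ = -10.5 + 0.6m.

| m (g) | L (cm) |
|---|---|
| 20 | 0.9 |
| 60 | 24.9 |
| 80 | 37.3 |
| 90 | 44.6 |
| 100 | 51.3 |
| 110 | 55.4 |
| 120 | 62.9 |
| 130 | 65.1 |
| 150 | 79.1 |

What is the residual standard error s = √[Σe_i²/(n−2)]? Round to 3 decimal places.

m=20: ŷ = -10.5 + 0.6·20 = 1.5; e = 0.9 − 1.5 = -0.6
m=60: ŷ = -10.5 + 0.6·60 = 25.5; e = 24.9 − 25.5 = -0.6
m=80: ŷ = -10.5 + 0.6·80 = 37.5; e = 37.3 − 37.5 = -0.2
m=90: ŷ = -10.5 + 0.6·90 = 43.5; e = 44.6 − 43.5 = 1.1
m=100: ŷ = -10.5 + 0.6·100 = 49.5; e = 51.3 − 49.5 = 1.8
m=110: ŷ = -10.5 + 0.6·110 = 55.5; e = 55.4 − 55.5 = -0.1
m=120: ŷ = -10.5 + 0.6·120 = 61.5; e = 62.9 − 61.5 = 1.4
m=130: ŷ = -10.5 + 0.6·130 = 67.5; e = 65.1 − 67.5 = -2.4
m=150: ŷ = -10.5 + 0.6·150 = 79.5; e = 79.1 − 79.5 = -0.4
SSE = 0.36 + 0.36 + 0.04 + 1.21 + 3.24 + 0.01 + 1.96 + 5.76 + 0.16 = 13.1
s = √(13.1/7) = √1.87143 ≈ 1.368

s = 1.368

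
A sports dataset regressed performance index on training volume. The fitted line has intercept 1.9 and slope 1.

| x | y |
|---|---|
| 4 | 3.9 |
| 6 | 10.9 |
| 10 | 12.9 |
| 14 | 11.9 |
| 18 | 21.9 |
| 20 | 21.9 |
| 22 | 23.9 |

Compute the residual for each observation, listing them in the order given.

-2, 3, 1, -4, 2, 0, 0

x=4: ŷ = 1.9 + 4 = 5.9; e = 3.9 − 5.9 = -2
x=6: ŷ = 1.9 + 6 = 7.9; e = 10.9 − 7.9 = 3
x=10: ŷ = 1.9 + 10 = 11.9; e = 12.9 − 11.9 = 1
x=14: ŷ = 1.9 + 14 = 15.9; e = 11.9 − 15.9 = -4
x=18: ŷ = 1.9 + 18 = 19.9; e = 21.9 − 19.9 = 2
x=20: ŷ = 1.9 + 20 = 21.9; e = 21.9 − 21.9 = 0
x=22: ŷ = 1.9 + 22 = 23.9; e = 23.9 − 23.9 = 0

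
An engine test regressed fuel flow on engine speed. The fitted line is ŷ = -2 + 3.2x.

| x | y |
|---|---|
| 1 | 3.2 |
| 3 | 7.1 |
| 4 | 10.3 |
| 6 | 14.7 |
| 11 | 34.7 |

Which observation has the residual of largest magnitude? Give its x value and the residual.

x = 6, e = -2.5

x=1: ŷ = -2 + 3.2·1 = 1.2; e = 3.2 − 1.2 = 2
x=3: ŷ = -2 + 3.2·3 = 7.6; e = 7.1 − 7.6 = -0.5
x=4: ŷ = -2 + 3.2·4 = 10.8; e = 10.3 − 10.8 = -0.5
x=6: ŷ = -2 + 3.2·6 = 17.2; e = 14.7 − 17.2 = -2.5
x=11: ŷ = -2 + 3.2·11 = 33.2; e = 34.7 − 33.2 = 1.5
Largest |e| is 2.5 at x = 6, residual -2.5.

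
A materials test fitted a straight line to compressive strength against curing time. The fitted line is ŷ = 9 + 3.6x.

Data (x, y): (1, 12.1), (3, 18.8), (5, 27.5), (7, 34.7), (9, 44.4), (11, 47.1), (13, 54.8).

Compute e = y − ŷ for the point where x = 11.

e = -1.5

ŷ = 9 + 3.6·11 = 48.6
e = 47.1 − 48.6 = -1.5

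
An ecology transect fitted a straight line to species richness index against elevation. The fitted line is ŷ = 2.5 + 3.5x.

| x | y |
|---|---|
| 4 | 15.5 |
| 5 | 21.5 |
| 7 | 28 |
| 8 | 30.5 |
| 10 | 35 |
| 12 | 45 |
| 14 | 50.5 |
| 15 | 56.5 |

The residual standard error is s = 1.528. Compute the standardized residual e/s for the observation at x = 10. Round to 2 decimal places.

-1.64

ŷ = 2.5 + 3.5·10 = 37.5
e = 35 − 37.5 = -2.5
e/s = -2.5 / 1.528 = -1.64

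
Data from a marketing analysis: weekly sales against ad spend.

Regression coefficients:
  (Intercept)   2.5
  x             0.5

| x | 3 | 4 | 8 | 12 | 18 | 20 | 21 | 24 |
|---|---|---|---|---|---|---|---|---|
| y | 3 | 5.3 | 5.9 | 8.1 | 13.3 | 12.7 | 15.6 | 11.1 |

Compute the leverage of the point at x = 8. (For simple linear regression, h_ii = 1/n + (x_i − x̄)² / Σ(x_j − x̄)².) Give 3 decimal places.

x̄ = (3 + 4 + 8 + 12 + 18 + 20 + 21 + 24)/8 = 13.75
Σ(x − x̄)² = 115.562 + 95.0625 + 33.0625 + 3.0625 + 18.0625 + 39.0625 + 52.5625 + 105.062 = 461.5
h = 1/8 + (-5.75)²/461.5 = 0.125 + 0.0716414 = 0.197

h = 0.197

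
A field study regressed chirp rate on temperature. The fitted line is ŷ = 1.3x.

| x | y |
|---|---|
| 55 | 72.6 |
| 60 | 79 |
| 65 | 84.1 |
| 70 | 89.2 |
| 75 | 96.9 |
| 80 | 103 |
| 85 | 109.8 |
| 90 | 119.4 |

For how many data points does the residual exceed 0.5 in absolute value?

x=55: ŷ = 1.3·55 = 71.5; e = 72.6 − 71.5 = 1.1
x=60: ŷ = 1.3·60 = 78; e = 79 − 78 = 1
x=65: ŷ = 1.3·65 = 84.5; e = 84.1 − 84.5 = -0.4
x=70: ŷ = 1.3·70 = 91; e = 89.2 − 91 = -1.8
x=75: ŷ = 1.3·75 = 97.5; e = 96.9 − 97.5 = -0.6
x=80: ŷ = 1.3·80 = 104; e = 103 − 104 = -1
x=85: ŷ = 1.3·85 = 110.5; e = 109.8 − 110.5 = -0.7
x=90: ŷ = 1.3·90 = 117; e = 119.4 − 117 = 2.4
|e| > 0.5: x=55 (|e|=1.1), x=60 (|e|=1), x=70 (|e|=1.8), x=75 (|e|=0.6), x=80 (|e|=1), x=85 (|e|=0.7), x=90 (|e|=2.4) → 7

7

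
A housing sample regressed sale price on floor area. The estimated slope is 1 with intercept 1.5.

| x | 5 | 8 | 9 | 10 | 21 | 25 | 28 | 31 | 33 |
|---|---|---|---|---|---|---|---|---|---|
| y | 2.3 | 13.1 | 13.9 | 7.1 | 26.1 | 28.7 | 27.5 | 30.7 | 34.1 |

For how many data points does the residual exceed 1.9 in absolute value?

7

x=5: ŷ = 1.5 + 5 = 6.5; r = 2.3 − 6.5 = -4.2
x=8: ŷ = 1.5 + 8 = 9.5; r = 13.1 − 9.5 = 3.6
x=9: ŷ = 1.5 + 9 = 10.5; r = 13.9 − 10.5 = 3.4
x=10: ŷ = 1.5 + 10 = 11.5; r = 7.1 − 11.5 = -4.4
x=21: ŷ = 1.5 + 21 = 22.5; r = 26.1 − 22.5 = 3.6
x=25: ŷ = 1.5 + 25 = 26.5; r = 28.7 − 26.5 = 2.2
x=28: ŷ = 1.5 + 28 = 29.5; r = 27.5 − 29.5 = -2
x=31: ŷ = 1.5 + 31 = 32.5; r = 30.7 − 32.5 = -1.8
x=33: ŷ = 1.5 + 33 = 34.5; r = 34.1 − 34.5 = -0.4
|r| > 1.9: x=5 (|r|=4.2), x=8 (|r|=3.6), x=9 (|r|=3.4), x=10 (|r|=4.4), x=21 (|r|=3.6), x=25 (|r|=2.2), x=28 (|r|=2) → 7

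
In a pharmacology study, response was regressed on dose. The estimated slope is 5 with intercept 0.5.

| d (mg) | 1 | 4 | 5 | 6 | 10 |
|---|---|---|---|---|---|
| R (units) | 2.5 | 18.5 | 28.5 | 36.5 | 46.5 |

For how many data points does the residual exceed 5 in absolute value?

d=1: R̂ = 0.5 + 5·1 = 5.5; e = 2.5 − 5.5 = -3
d=4: R̂ = 0.5 + 5·4 = 20.5; e = 18.5 − 20.5 = -2
d=5: R̂ = 0.5 + 5·5 = 25.5; e = 28.5 − 25.5 = 3
d=6: R̂ = 0.5 + 5·6 = 30.5; e = 36.5 − 30.5 = 6
d=10: R̂ = 0.5 + 5·10 = 50.5; e = 46.5 − 50.5 = -4
|e| > 5: d=6 (|e|=6) → 1

1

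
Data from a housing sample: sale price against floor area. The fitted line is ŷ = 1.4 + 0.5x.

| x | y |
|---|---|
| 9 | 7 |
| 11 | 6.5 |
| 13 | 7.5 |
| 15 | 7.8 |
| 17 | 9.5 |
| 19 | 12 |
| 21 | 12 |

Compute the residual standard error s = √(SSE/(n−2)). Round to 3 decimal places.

x=9: ŷ = 1.4 + 0.5·9 = 5.9; r = 7 − 5.9 = 1.1
x=11: ŷ = 1.4 + 0.5·11 = 6.9; r = 6.5 − 6.9 = -0.4
x=13: ŷ = 1.4 + 0.5·13 = 7.9; r = 7.5 − 7.9 = -0.4
x=15: ŷ = 1.4 + 0.5·15 = 8.9; r = 7.8 − 8.9 = -1.1
x=17: ŷ = 1.4 + 0.5·17 = 9.9; r = 9.5 − 9.9 = -0.4
x=19: ŷ = 1.4 + 0.5·19 = 10.9; r = 12 − 10.9 = 1.1
x=21: ŷ = 1.4 + 0.5·21 = 11.9; r = 12 − 11.9 = 0.1
SSE = 1.21 + 0.16 + 0.16 + 1.21 + 0.16 + 1.21 + 0.01 = 4.12
s = √(4.12/5) = √0.824 ≈ 0.908

s = 0.908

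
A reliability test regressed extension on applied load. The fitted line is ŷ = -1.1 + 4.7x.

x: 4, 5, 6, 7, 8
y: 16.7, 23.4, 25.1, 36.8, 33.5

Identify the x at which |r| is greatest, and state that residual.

x=4: ŷ = -1.1 + 4.7·4 = 17.7; r = 16.7 − 17.7 = -1
x=5: ŷ = -1.1 + 4.7·5 = 22.4; r = 23.4 − 22.4 = 1
x=6: ŷ = -1.1 + 4.7·6 = 27.1; r = 25.1 − 27.1 = -2
x=7: ŷ = -1.1 + 4.7·7 = 31.8; r = 36.8 − 31.8 = 5
x=8: ŷ = -1.1 + 4.7·8 = 36.5; r = 33.5 − 36.5 = -3
Largest |r| is 5 at x = 7, residual 5.

x = 7, r = 5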